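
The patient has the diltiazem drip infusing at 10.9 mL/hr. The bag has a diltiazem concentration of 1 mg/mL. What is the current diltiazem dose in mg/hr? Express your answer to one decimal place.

10.9 mg/hr

Drug rate = 10.9 mL/hr × 1 mg/mL = 10.9 mg/hr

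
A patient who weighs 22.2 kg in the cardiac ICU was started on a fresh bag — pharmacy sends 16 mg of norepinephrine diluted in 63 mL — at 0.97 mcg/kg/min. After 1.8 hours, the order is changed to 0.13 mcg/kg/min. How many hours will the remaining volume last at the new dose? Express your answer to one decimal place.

79.0 hours

Initial rate:
Dose = 0.97 mcg/kg/min × 22.2 kg = 21.534 mcg/min
21.534 mcg/min × 60 min/hr = 1292.04 mcg/hr
Concentration = 16 mg ÷ 63 mL = 0.2539683 mg/mL = 253.9683 mcg/mL
Rate = 1292.04 mcg/hr ÷ 253.9683 mcg/mL = 5.087407 mL/hr
Volume infused so far = 5.087407 mL/hr × 1.8 hr = 9.157334 mL
Volume remaining = 63 − 9.157334 = 53.84267 mL
New rate:
Dose = 0.13 mcg/kg/min × 22.2 kg = 2.886 mcg/min
2.886 mcg/min × 60 min/hr = 173.16 mcg/hr
Rate = 173.16 mcg/hr ÷ 253.9683 mcg/mL = 0.6818175 mL/hr
Time remaining = 53.84267 mL ÷ 0.6818175 mL/hr = 78.96932 hr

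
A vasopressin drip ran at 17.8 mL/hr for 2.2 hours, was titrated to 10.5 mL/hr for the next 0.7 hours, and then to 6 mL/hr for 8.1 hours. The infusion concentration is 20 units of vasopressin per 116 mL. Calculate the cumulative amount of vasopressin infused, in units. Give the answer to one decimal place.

16.4 units

Concentration = 20 units ÷ 116 mL = 0.1724138 units/mL
Stage 1: 17.8 mL/hr × 2.2 hr = 39.16 mL → 39.16 mL × 0.1724138 units/mL = 6.751724 units
Stage 2: 10.5 mL/hr × 0.7 hr = 7.35 mL → 7.35 mL × 0.1724138 units/mL = 1.267241 units
Stage 3: 6 mL/hr × 8.1 hr = 48.6 mL → 48.6 mL × 0.1724138 units/mL = 8.37931 units
Total = 6.751724 + 1.267241 + 8.37931 = 16.39828 units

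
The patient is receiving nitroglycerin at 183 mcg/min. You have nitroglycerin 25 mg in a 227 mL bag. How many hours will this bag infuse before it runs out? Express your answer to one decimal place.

183 mcg/min × 60 min/hr = 10980 mcg/hr
Concentration = 25 mg ÷ 227 mL = 0.1101322 mg/mL = 110.1322 mcg/mL
Rate = 10980 mcg/hr ÷ 110.1322 mcg/mL = 99.6984 mL/hr
Duration = 227 mL ÷ 99.6984 mL/hr = 2.276867 hr

2.3 hours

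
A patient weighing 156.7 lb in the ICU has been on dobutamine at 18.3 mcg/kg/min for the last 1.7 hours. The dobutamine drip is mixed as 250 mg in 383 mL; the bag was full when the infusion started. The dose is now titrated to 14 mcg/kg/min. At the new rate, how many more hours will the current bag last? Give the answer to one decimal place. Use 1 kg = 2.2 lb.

Initial rate:
Weight = 156.7 lb ÷ 2.2 lb/kg = 71.22727 kg
Dose = 18.3 mcg/kg/min × 71.22727 kg = 1303.459 mcg/min
1303.459 mcg/min × 60 min/hr = 78207.55 mcg/hr
Concentration = 250 mg ÷ 383 mL = 0.6527415 mg/mL = 652.7415 mcg/mL
Rate = 78207.55 mcg/hr ÷ 652.7415 mcg/mL = 119.814 mL/hr
Volume infused so far = 119.814 mL/hr × 1.7 hr = 203.6837 mL
Volume remaining = 383 − 203.6837 = 179.3163 mL
New rate:
Dose = 14 mcg/kg/min × 71.22727 kg = 997.1818 mcg/min
997.1818 mcg/min × 60 min/hr = 59830.91 mcg/hr
Rate = 59830.91 mcg/hr ÷ 652.7415 mcg/mL = 91.66095 mL/hr
Time remaining = 179.3163 mL ÷ 91.66095 mL/hr = 1.956299 hr

2.0 hours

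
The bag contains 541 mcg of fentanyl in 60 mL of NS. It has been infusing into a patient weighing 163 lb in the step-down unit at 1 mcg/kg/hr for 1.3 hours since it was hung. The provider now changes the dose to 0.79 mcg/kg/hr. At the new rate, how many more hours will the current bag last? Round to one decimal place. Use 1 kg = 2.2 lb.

7.6 hours

Initial rate:
Weight = 163 lb ÷ 2.2 lb/kg = 74.09091 kg
Dose = 1 mcg/kg/hr × 74.09091 kg = 74.09091 mcg/hr
Concentration = 541 mcg ÷ 60 mL = 9.016667 mcg/mL
Rate = 74.09091 mcg/hr ÷ 9.016667 mcg/mL = 8.217106 mL/hr
Volume infused so far = 8.217106 mL/hr × 1.3 hr = 10.68224 mL
Volume remaining = 60 − 10.68224 = 49.31776 mL
New rate:
Dose = 0.79 mcg/kg/hr × 74.09091 kg = 58.53182 mcg/hr
Rate = 58.53182 mcg/hr ÷ 9.016667 mcg/mL = 6.491514 mL/hr
Time remaining = 49.31776 mL ÷ 6.491514 mL/hr = 7.597266 hr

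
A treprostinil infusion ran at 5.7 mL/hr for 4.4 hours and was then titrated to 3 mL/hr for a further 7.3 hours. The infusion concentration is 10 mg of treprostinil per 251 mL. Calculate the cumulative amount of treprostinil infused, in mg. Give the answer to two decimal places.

1.87 mg

Concentration = 10 mg ÷ 251 mL = 0.03984064 mg/mL
Stage 1: 5.7 mL/hr × 4.4 hr = 25.08 mL → 25.08 mL × 0.03984064 mg/mL = 0.9992032 mg
Stage 2: 3 mL/hr × 7.3 hr = 21.9 mL → 21.9 mL × 0.03984064 mg/mL = 0.87251 mg
Total = 0.9992032 + 0.87251 = 1.871713 mg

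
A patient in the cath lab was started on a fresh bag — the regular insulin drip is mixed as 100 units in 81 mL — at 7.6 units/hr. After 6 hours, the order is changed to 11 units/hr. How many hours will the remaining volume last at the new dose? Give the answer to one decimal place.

Initial rate:
Concentration = 100 units ÷ 81 mL = 1.234568 units/mL
Rate = 7.6 units/hr ÷ 1.234568 units/mL = 6.156 mL/hr
Volume infused so far = 6.156 mL/hr × 6 hr = 36.936 mL
Volume remaining = 81 − 36.936 = 44.064 mL
New rate:
Rate = 11 units/hr ÷ 1.234568 units/mL = 8.91 mL/hr
Time remaining = 44.064 mL ÷ 8.91 mL/hr = 4.945455 hr

4.9 hours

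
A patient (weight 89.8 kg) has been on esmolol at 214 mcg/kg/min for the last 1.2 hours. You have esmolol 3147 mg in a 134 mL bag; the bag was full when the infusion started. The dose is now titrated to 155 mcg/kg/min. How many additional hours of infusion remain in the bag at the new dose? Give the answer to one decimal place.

2.1 hours

Initial rate:
Dose = 214 mcg/kg/min × 89.8 kg = 19217.2 mcg/min
19217.2 mcg/min × 60 min/hr = 1153032 mcg/hr
Concentration = 3147 mg ÷ 134 mL = 23.48507 mg/mL = 23485.07 mcg/mL
Rate = 1153032 mcg/hr ÷ 23485.07 mcg/mL = 49.09637 mL/hr
Volume infused so far = 49.09637 mL/hr × 1.2 hr = 58.91565 mL
Volume remaining = 134 − 58.91565 = 75.08435 mL
New rate:
Dose = 155 mcg/kg/min × 89.8 kg = 13919 mcg/min
13919 mcg/min × 60 min/hr = 835140 mcg/hr
Rate = 835140 mcg/hr ÷ 23485.07 mcg/mL = 35.56046 mL/hr
Time remaining = 75.08435 mL ÷ 35.56046 mL/hr = 2.111456 hr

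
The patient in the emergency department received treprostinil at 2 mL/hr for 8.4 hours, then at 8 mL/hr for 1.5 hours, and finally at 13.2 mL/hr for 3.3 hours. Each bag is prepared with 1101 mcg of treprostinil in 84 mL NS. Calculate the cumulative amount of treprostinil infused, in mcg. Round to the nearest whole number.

948 mcg

Concentration = 1101 mcg ÷ 84 mL = 13.10714 mcg/mL
Stage 1: 2 mL/hr × 8.4 hr = 16.8 mL → 16.8 mL × 13.10714 mcg/mL = 220.2 mcg
Stage 2: 8 mL/hr × 1.5 hr = 12 mL → 12 mL × 13.10714 mcg/mL = 157.2857 mcg
Stage 3: 13.2 mL/hr × 3.3 hr = 43.56 mL → 43.56 mL × 13.10714 mcg/mL = 570.9471 mcg
Total = 220.2 + 157.2857 + 570.9471 = 948.4329 mcg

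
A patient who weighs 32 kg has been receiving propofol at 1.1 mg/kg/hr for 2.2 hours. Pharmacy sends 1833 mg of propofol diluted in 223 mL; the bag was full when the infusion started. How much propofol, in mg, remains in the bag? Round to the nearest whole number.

1756 mg

Dose = 1.1 mg/kg/hr × 32 kg = 35.2 mg/hr
Concentration = 1833 mg ÷ 223 mL = 8.219731 mg/mL
Rate = 35.2 mg/hr ÷ 8.219731 mg/mL = 4.282379 mL/hr
Volume infused = 4.282379 mL/hr × 2.2 hr = 9.421233 mL
Volume remaining = 223 − 9.421233 = 213.5788 mL
Drug remaining = 213.5788 mL × 8.219731 mg/mL = 1755.56 mg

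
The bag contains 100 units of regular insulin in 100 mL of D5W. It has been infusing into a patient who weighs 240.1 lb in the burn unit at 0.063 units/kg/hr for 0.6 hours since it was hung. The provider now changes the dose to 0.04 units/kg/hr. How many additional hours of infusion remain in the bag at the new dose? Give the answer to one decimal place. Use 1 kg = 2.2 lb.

Initial rate:
Weight = 240.1 lb ÷ 2.2 lb/kg = 109.1364 kg
Dose = 0.063 units/kg/hr × 109.1364 kg = 6.875591 units/hr
Concentration = 100 units ÷ 100 mL = 1 units/mL
Rate = 6.875591 units/hr ÷ 1 units/mL = 6.875591 mL/hr
Volume infused so far = 6.875591 mL/hr × 0.6 hr = 4.125355 mL
Volume remaining = 100 − 4.125355 = 95.87465 mL
New rate:
Dose = 0.04 units/kg/hr × 109.1364 kg = 4.365455 units/hr
Rate = 4.365455 units/hr ÷ 1 units/mL = 4.365455 mL/hr
Time remaining = 95.87465 mL ÷ 4.365455 mL/hr = 21.96212 hr

22.0 hours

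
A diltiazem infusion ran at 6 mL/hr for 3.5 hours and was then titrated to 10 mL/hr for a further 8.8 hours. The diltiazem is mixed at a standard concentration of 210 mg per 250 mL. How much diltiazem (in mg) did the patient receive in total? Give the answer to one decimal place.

91.6 mg

Concentration = 210 mg ÷ 250 mL = 0.84 mg/mL
Stage 1: 6 mL/hr × 3.5 hr = 21 mL → 21 mL × 0.84 mg/mL = 17.64 mg
Stage 2: 10 mL/hr × 8.8 hr = 88 mL → 88 mL × 0.84 mg/mL = 73.92 mg
Total = 17.64 + 73.92 = 91.56 mg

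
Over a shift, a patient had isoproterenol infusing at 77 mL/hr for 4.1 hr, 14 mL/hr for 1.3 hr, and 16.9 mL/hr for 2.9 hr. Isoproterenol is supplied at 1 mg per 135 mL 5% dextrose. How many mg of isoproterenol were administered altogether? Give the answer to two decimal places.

2.84 mg

Concentration = 1 mg ÷ 135 mL = 0.007407407 mg/mL
Stage 1: 77 mL/hr × 4.1 hr = 315.7 mL → 315.7 mL × 0.007407407 mg/mL = 2.338519 mg
Stage 2: 14 mL/hr × 1.3 hr = 18.2 mL → 18.2 mL × 0.007407407 mg/mL = 0.1348148 mg
Stage 3: 16.9 mL/hr × 2.9 hr = 49.01 mL → 49.01 mL × 0.007407407 mg/mL = 0.363037 mg
Total = 2.338519 + 0.1348148 + 0.363037 = 2.83637 mg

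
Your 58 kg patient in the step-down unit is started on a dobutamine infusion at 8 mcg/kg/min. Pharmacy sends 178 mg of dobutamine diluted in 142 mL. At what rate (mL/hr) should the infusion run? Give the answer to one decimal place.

22.2 mL/hr

Dose = 8 mcg/kg/min × 58 kg = 464 mcg/min
464 mcg/min × 60 min/hr = 27840 mcg/hr
Concentration = 178 mg ÷ 142 mL = 1.253521 mg/mL = 1253.521 mcg/mL
Rate = 27840 mcg/hr ÷ 1253.521 mcg/mL = 22.20944 mL/hr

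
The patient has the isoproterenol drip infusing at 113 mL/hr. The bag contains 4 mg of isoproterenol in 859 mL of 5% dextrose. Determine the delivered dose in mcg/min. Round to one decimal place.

Concentration = 4 mg ÷ 859 mL = 0.004656577 mg/mL = 4.656577 mcg/mL
Drug rate = 113 mL/hr × 4.656577 mcg/mL = 526.1932 mcg/hr
526.1932 mcg/hr ÷ 60 min/hr = 8.769887 mcg/min

8.8 mcg/min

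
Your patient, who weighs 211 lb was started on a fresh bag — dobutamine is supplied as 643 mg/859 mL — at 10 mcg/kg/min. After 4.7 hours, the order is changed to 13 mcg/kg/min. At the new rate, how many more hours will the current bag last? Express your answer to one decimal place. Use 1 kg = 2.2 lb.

Initial rate:
Weight = 211 lb ÷ 2.2 lb/kg = 95.90909 kg
Dose = 10 mcg/kg/min × 95.90909 kg = 959.0909 mcg/min
959.0909 mcg/min × 60 min/hr = 57545.45 mcg/hr
Concentration = 643 mg ÷ 859 mL = 0.7485448 mg/mL = 748.5448 mcg/mL
Rate = 57545.45 mcg/hr ÷ 748.5448 mcg/mL = 76.87643 mL/hr
Volume infused so far = 76.87643 mL/hr × 4.7 hr = 361.3192 mL
Volume remaining = 859 − 361.3192 = 497.6808 mL
New rate:
Dose = 13 mcg/kg/min × 95.90909 kg = 1246.818 mcg/min
1246.818 mcg/min × 60 min/hr = 74809.09 mcg/hr
Rate = 74809.09 mcg/hr ÷ 748.5448 mcg/mL = 99.93936 mL/hr
Time remaining = 497.6808 mL ÷ 99.93936 mL/hr = 4.979827 hr

5.0 hours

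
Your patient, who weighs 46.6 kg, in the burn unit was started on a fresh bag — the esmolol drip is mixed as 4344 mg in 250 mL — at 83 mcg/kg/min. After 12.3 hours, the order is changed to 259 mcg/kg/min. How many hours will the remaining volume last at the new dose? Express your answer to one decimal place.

2.1 hours

Initial rate:
Dose = 83 mcg/kg/min × 46.6 kg = 3867.8 mcg/min
3867.8 mcg/min × 60 min/hr = 232068 mcg/hr
Concentration = 4344 mg ÷ 250 mL = 17.376 mg/mL = 17376 mcg/mL
Rate = 232068 mcg/hr ÷ 17376 mcg/mL = 13.35566 mL/hr
Volume infused so far = 13.35566 mL/hr × 12.3 hr = 164.2747 mL
Volume remaining = 250 − 164.2747 = 85.72535 mL
New rate:
Dose = 259 mcg/kg/min × 46.6 kg = 12069.4 mcg/min
12069.4 mcg/min × 60 min/hr = 724164 mcg/hr
Rate = 724164 mcg/hr ÷ 17376 mcg/mL = 41.6761 mL/hr
Time remaining = 85.72535 mL ÷ 41.6761 mL/hr = 2.056942 hr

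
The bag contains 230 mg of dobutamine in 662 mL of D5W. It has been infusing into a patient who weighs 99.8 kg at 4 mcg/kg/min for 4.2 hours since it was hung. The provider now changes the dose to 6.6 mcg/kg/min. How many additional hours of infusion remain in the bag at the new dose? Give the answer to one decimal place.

Initial rate:
Dose = 4 mcg/kg/min × 99.8 kg = 399.2 mcg/min
399.2 mcg/min × 60 min/hr = 23952 mcg/hr
Concentration = 230 mg ÷ 662 mL = 0.347432 mg/mL = 347.432 mcg/mL
Rate = 23952 mcg/hr ÷ 347.432 mcg/mL = 68.9401 mL/hr
Volume infused so far = 68.9401 mL/hr × 4.2 hr = 289.5484 mL
Volume remaining = 662 − 289.5484 = 372.4516 mL
New rate:
Dose = 6.6 mcg/kg/min × 99.8 kg = 658.68 mcg/min
658.68 mcg/min × 60 min/hr = 39520.8 mcg/hr
Rate = 39520.8 mcg/hr ÷ 347.432 mcg/mL = 113.7512 mL/hr
Time remaining = 372.4516 mL ÷ 113.7512 mL/hr = 3.274266 hr

3.3 hours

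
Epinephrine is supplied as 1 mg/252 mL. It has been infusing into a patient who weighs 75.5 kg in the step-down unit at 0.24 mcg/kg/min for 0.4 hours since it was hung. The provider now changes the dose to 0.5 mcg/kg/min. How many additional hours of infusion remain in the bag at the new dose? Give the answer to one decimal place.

0.2 hours

Initial rate:
Dose = 0.24 mcg/kg/min × 75.5 kg = 18.12 mcg/min
18.12 mcg/min × 60 min/hr = 1087.2 mcg/hr
Concentration = 1 mg ÷ 252 mL = 0.003968254 mg/mL = 3.968254 mcg/mL
Rate = 1087.2 mcg/hr ÷ 3.968254 mcg/mL = 273.9744 mL/hr
Volume infused so far = 273.9744 mL/hr × 0.4 hr = 109.5898 mL
Volume remaining = 252 − 109.5898 = 142.4102 mL
New rate:
Dose = 0.5 mcg/kg/min × 75.5 kg = 37.75 mcg/min
37.75 mcg/min × 60 min/hr = 2265 mcg/hr
Rate = 2265 mcg/hr ÷ 3.968254 mcg/mL = 570.78 mL/hr
Time remaining = 142.4102 mL ÷ 570.78 mL/hr = 0.2495011 hr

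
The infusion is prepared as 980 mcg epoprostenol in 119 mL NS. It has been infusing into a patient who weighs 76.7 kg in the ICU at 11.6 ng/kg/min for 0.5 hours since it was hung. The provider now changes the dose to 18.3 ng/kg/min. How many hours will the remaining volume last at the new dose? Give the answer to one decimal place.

Initial rate:
Dose = 11.6 ng/kg/min × 76.7 kg = 889.72 ng/min
889.72 ng/min × 60 min/hr = 53383.2 ng/hr
Concentration = 980 mcg ÷ 119 mL = 8.235294 mcg/mL = 8235.294 ng/mL
Rate = 53383.2 ng/hr ÷ 8235.294 ng/mL = 6.482246 mL/hr
Volume infused so far = 6.482246 mL/hr × 0.5 hr = 3.241123 mL
Volume remaining = 119 − 3.241123 = 115.7589 mL
New rate:
Dose = 18.3 ng/kg/min × 76.7 kg = 1403.61 ng/min
1403.61 ng/min × 60 min/hr = 84216.6 ng/hr
Rate = 84216.6 ng/hr ÷ 8235.294 ng/mL = 10.2263 mL/hr
Time remaining = 115.7589 mL ÷ 10.2263 mL/hr = 11.31972 hr

11.3 hours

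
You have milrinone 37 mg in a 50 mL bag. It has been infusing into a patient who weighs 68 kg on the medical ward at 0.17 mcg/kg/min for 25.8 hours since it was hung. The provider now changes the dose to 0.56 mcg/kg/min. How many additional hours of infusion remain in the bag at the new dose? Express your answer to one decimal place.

Initial rate:
Dose = 0.17 mcg/kg/min × 68 kg = 11.56 mcg/min
11.56 mcg/min × 60 min/hr = 693.6 mcg/hr
Concentration = 37 mg ÷ 50 mL = 0.74 mg/mL = 740 mcg/mL
Rate = 693.6 mcg/hr ÷ 740 mcg/mL = 0.9372973 mL/hr
Volume infused so far = 0.9372973 mL/hr × 25.8 hr = 24.18227 mL
Volume remaining = 50 − 24.18227 = 25.81773 mL
New rate:
Dose = 0.56 mcg/kg/min × 68 kg = 38.08 mcg/min
38.08 mcg/min × 60 min/hr = 2284.8 mcg/hr
Rate = 2284.8 mcg/hr ÷ 740 mcg/mL = 3.087568 mL/hr
Time remaining = 25.81773 mL ÷ 3.087568 mL/hr = 8.361835 hr

8.4 hours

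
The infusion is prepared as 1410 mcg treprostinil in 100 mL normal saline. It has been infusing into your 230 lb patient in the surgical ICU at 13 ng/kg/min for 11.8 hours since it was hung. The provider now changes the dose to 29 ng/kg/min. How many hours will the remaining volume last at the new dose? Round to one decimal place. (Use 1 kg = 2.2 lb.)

Initial rate:
Weight = 230 lb ÷ 2.2 lb/kg = 104.5455 kg
Dose = 13 ng/kg/min × 104.5455 kg = 1359.091 ng/min
1359.091 ng/min × 60 min/hr = 81545.45 ng/hr
Concentration = 1410 mcg ÷ 100 mL = 14.1 mcg/mL = 14100 ng/mL
Rate = 81545.45 ng/hr ÷ 14100 ng/mL = 5.783366 mL/hr
Volume infused so far = 5.783366 mL/hr × 11.8 hr = 68.24371 mL
Volume remaining = 100 − 68.24371 = 31.75629 mL
New rate:
Dose = 29 ng/kg/min × 104.5455 kg = 3031.818 ng/min
3031.818 ng/min × 60 min/hr = 181909.1 ng/hr
Rate = 181909.1 ng/hr ÷ 14100 ng/mL = 12.90135 mL/hr
Time remaining = 31.75629 mL ÷ 12.90135 mL/hr = 2.461469 hr

2.5 hours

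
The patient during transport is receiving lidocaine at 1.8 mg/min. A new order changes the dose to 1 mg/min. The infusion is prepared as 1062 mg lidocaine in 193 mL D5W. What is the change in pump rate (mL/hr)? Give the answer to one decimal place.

8.7 mL/hr

At the current dose:
1.8 mg/min × 60 min/hr = 108 mg/hr
Concentration = 1062 mg ÷ 193 mL = 5.502591 mg/mL
Rate = 108 mg/hr ÷ 5.502591 mg/mL = 19.62712 mL/hr
At the new dose:
1 mg/min × 60 min/hr = 60 mg/hr
Rate = 60 mg/hr ÷ 5.502591 mg/mL = 10.90395 mL/hr
Change = 10.90395 − 19.62712 = -8.723164 mL/hr → 8.723164 mL/hr decrease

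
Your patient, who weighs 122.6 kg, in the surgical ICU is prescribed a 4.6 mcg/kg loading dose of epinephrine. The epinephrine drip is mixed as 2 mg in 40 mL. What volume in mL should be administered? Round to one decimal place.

Dose = 4.6 mcg/kg × 122.6 kg = 563.96 mcg
Concentration = 2 mg ÷ 40 mL = 0.05 mg/mL = 50 mcg/mL
Volume = 563.96 mcg ÷ 50 mcg/mL = 11.2792 mL

11.3 mL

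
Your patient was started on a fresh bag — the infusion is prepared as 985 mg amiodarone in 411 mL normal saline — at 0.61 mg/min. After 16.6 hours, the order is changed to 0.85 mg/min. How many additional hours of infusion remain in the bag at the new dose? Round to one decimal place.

Initial rate:
0.61 mg/min × 60 min/hr = 36.6 mg/hr
Concentration = 985 mg ÷ 411 mL = 2.396594 mg/mL
Rate = 36.6 mg/hr ÷ 2.396594 mg/mL = 15.27168 mL/hr
Volume infused so far = 15.27168 mL/hr × 16.6 hr = 253.5098 mL
Volume remaining = 411 − 253.5098 = 157.4902 mL
New rate:
0.85 mg/min × 60 min/hr = 51 mg/hr
Rate = 51 mg/hr ÷ 2.396594 mg/mL = 21.2802 mL/hr
Time remaining = 157.4902 mL ÷ 21.2802 mL/hr = 7.400784 hr

7.4 hours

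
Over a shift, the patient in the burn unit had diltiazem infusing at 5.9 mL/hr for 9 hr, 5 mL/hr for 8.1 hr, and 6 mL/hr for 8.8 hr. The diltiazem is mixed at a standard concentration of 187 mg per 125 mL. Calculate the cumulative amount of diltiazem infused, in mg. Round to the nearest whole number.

Concentration = 187 mg ÷ 125 mL = 1.496 mg/mL
Stage 1: 5.9 mL/hr × 9 hr = 53.1 mL → 53.1 mL × 1.496 mg/mL = 79.4376 mg
Stage 2: 5 mL/hr × 8.1 hr = 40.5 mL → 40.5 mL × 1.496 mg/mL = 60.588 mg
Stage 3: 6 mL/hr × 8.8 hr = 52.8 mL → 52.8 mL × 1.496 mg/mL = 78.9888 mg
Total = 79.4376 + 60.588 + 78.9888 = 219.0144 mg

219 mg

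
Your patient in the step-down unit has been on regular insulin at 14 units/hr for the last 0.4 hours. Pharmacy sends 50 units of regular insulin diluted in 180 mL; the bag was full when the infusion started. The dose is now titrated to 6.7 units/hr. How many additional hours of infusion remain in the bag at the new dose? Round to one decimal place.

Initial rate:
Concentration = 50 units ÷ 180 mL = 0.2777778 units/mL
Rate = 14 units/hr ÷ 0.2777778 units/mL = 50.4 mL/hr
Volume infused so far = 50.4 mL/hr × 0.4 hr = 20.16 mL
Volume remaining = 180 − 20.16 = 159.84 mL
New rate:
Rate = 6.7 units/hr ÷ 0.2777778 units/mL = 24.12 mL/hr
Time remaining = 159.84 mL ÷ 24.12 mL/hr = 6.626866 hr

6.6 hours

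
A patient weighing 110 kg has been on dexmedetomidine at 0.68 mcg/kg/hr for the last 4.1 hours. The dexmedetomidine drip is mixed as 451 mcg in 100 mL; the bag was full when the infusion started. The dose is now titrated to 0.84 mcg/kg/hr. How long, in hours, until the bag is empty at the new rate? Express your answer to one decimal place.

1.6 hours

Initial rate:
Dose = 0.68 mcg/kg/hr × 110 kg = 74.8 mcg/hr
Concentration = 451 mcg ÷ 100 mL = 4.51 mcg/mL
Rate = 74.8 mcg/hr ÷ 4.51 mcg/mL = 16.58537 mL/hr
Volume infused so far = 16.58537 mL/hr × 4.1 hr = 68 mL
Volume remaining = 100 − 68 = 32 mL
New rate:
Dose = 0.84 mcg/kg/hr × 110 kg = 92.4 mcg/hr
Rate = 92.4 mcg/hr ÷ 4.51 mcg/mL = 20.4878 mL/hr
Time remaining = 32 mL ÷ 20.4878 mL/hr = 1.561905 hr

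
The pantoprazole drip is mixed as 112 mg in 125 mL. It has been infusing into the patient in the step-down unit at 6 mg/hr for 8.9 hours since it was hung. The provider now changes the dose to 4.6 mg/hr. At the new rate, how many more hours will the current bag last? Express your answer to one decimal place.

Initial rate:
Concentration = 112 mg ÷ 125 mL = 0.896 mg/mL
Rate = 6 mg/hr ÷ 0.896 mg/mL = 6.696429 mL/hr
Volume infused so far = 6.696429 mL/hr × 8.9 hr = 59.59821 mL
Volume remaining = 125 − 59.59821 = 65.40179 mL
New rate:
Rate = 4.6 mg/hr ÷ 0.896 mg/mL = 5.133929 mL/hr
Time remaining = 65.40179 mL ÷ 5.133929 mL/hr = 12.73913 hr

12.7 hours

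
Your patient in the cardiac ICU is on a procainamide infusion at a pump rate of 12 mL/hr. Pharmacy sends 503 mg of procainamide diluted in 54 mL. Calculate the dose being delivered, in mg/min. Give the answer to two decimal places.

1.86 mg/min

Concentration = 503 mg ÷ 54 mL = 9.314815 mg/mL
Drug rate = 12 mL/hr × 9.314815 mg/mL = 111.7778 mg/hr
111.7778 mg/hr ÷ 60 min/hr = 1.862963 mg/min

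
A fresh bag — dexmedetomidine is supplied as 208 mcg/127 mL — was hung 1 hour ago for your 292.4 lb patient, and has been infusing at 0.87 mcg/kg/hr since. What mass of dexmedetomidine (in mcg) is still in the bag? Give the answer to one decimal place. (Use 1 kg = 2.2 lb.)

92.4 mcg

Weight = 292.4 lb ÷ 2.2 lb/kg = 132.9091 kg
Dose = 0.87 mcg/kg/hr × 132.9091 kg = 115.6309 mcg/hr
Concentration = 208 mcg ÷ 127 mL = 1.637795 mcg/mL
Rate = 115.6309 mcg/hr ÷ 1.637795 mcg/mL = 70.60156 mL/hr
Volume infused = 70.60156 mL/hr × 1 hr = 70.60156 mL
Volume remaining = 127 − 70.60156 = 56.39844 mL
Drug remaining = 56.39844 mL × 1.637795 mcg/mL = 92.36909 mcg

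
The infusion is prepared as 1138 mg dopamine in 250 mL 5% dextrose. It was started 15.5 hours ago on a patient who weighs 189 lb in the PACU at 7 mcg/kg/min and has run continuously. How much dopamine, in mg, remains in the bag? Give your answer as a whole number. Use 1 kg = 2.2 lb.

579 mg

Weight = 189 lb ÷ 2.2 lb/kg = 85.90909 kg
Dose = 7 mcg/kg/min × 85.90909 kg = 601.3636 mcg/min
601.3636 mcg/min × 60 min/hr = 36081.82 mcg/hr
Concentration = 1138 mg ÷ 250 mL = 4.552 mg/mL = 4552 mcg/mL
Rate = 36081.82 mcg/hr ÷ 4552 mcg/mL = 7.926586 mL/hr
Volume infused = 7.926586 mL/hr × 15.5 hr = 122.8621 mL
Volume remaining = 250 − 122.8621 = 127.1379 mL
Drug remaining = 127.1379 mL × 4552 mcg/mL = 578731.8 mcg = 578.7318 mg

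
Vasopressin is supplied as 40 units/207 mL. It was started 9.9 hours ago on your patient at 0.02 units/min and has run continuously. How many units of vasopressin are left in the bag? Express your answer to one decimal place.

28.1 units

0.02 units/min × 60 min/hr = 1.2 units/hr
Concentration = 40 units ÷ 207 mL = 0.1932367 units/mL
Rate = 1.2 units/hr ÷ 0.1932367 units/mL = 6.21 mL/hr
Volume infused = 6.21 mL/hr × 9.9 hr = 61.479 mL
Volume remaining = 207 − 61.479 = 145.521 mL
Drug remaining = 145.521 mL × 0.1932367 units/mL = 28.12 units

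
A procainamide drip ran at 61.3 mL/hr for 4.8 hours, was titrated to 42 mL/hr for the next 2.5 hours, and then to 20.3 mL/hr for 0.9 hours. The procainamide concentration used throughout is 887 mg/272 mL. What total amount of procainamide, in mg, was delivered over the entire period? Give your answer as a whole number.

Concentration = 887 mg ÷ 272 mL = 3.261029 mg/mL
Stage 1: 61.3 mL/hr × 4.8 hr = 294.24 mL → 294.24 mL × 3.261029 mg/mL = 959.5253 mg
Stage 2: 42 mL/hr × 2.5 hr = 105 mL → 105 mL × 3.261029 mg/mL = 342.4081 mg
Stage 3: 20.3 mL/hr × 0.9 hr = 18.27 mL → 18.27 mL × 3.261029 mg/mL = 59.57901 mg
Total = 959.5253 + 342.4081 + 59.57901 = 1361.512 mg

1362 mg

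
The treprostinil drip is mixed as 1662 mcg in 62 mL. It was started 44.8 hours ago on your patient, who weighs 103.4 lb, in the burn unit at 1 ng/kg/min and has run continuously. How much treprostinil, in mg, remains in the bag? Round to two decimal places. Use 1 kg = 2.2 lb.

1.54 mg

Weight = 103.4 lb ÷ 2.2 lb/kg = 47 kg
Dose = 1 ng/kg/min × 47 kg = 47 ng/min
47 ng/min × 60 min/hr = 2820 ng/hr
Concentration = 1662 mcg ÷ 62 mL = 26.80645 mcg/mL = 26806.45 ng/mL
Rate = 2820 ng/hr ÷ 26806.45 ng/mL = 0.1051986 mL/hr
Volume infused = 0.1051986 mL/hr × 44.8 hr = 4.712895 mL
Volume remaining = 62 − 4.712895 = 57.2871 mL
Drug remaining = 57.2871 mL × 26806.45 ng/mL = 1535664 ng = 1.535664 mg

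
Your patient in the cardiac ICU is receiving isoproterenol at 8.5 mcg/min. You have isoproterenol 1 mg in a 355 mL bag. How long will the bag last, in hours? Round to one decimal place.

2.0 hours

8.5 mcg/min × 60 min/hr = 510 mcg/hr
Concentration = 1 mg ÷ 355 mL = 0.002816901 mg/mL = 2.816901 mcg/mL
Rate = 510 mcg/hr ÷ 2.816901 mcg/mL = 181.05 mL/hr
Duration = 355 mL ÷ 181.05 mL/hr = 1.960784 hr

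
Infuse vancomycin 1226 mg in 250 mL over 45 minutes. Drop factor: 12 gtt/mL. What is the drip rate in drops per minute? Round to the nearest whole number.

250 mL ÷ (45 min) = 5.555556 mL/min
5.555556 mL/min × 12 gtt/mL = 66.66667 gtt/min

67 gtt/min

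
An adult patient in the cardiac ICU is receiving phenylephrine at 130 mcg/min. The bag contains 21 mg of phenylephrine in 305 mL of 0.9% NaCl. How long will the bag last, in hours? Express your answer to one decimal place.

130 mcg/min × 60 min/hr = 7800 mcg/hr
Concentration = 21 mg ÷ 305 mL = 0.06885246 mg/mL = 68.85246 mcg/mL
Rate = 7800 mcg/hr ÷ 68.85246 mcg/mL = 113.2857 mL/hr
Duration = 305 mL ÷ 113.2857 mL/hr = 2.692308 hr

2.7 hours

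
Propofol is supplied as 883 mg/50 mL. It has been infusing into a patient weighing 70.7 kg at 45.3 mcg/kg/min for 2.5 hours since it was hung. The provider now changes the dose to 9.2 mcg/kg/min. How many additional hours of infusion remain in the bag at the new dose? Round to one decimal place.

10.3 hours

Initial rate:
Dose = 45.3 mcg/kg/min × 70.7 kg = 3202.71 mcg/min
3202.71 mcg/min × 60 min/hr = 192162.6 mcg/hr
Concentration = 883 mg ÷ 50 mL = 17.66 mg/mL = 17660 mcg/mL
Rate = 192162.6 mcg/hr ÷ 17660 mcg/mL = 10.88123 mL/hr
Volume infused so far = 10.88123 mL/hr × 2.5 hr = 27.20309 mL
Volume remaining = 50 − 27.20309 = 22.79691 mL
New rate:
Dose = 9.2 mcg/kg/min × 70.7 kg = 650.44 mcg/min
650.44 mcg/min × 60 min/hr = 39026.4 mcg/hr
Rate = 39026.4 mcg/hr ÷ 17660 mcg/mL = 2.209875 mL/hr
Time remaining = 22.79691 mL ÷ 2.209875 mL/hr = 10.31593 hr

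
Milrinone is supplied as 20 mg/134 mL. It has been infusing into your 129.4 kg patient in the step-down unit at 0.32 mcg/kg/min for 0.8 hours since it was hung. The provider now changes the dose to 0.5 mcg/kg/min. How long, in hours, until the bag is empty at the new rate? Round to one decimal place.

Initial rate:
Dose = 0.32 mcg/kg/min × 129.4 kg = 41.408 mcg/min
41.408 mcg/min × 60 min/hr = 2484.48 mcg/hr
Concentration = 20 mg ÷ 134 mL = 0.1492537 mg/mL = 149.2537 mcg/mL
Rate = 2484.48 mcg/hr ÷ 149.2537 mcg/mL = 16.64602 mL/hr
Volume infused so far = 16.64602 mL/hr × 0.8 hr = 13.31681 mL
Volume remaining = 134 − 13.31681 = 120.6832 mL
New rate:
Dose = 0.5 mcg/kg/min × 129.4 kg = 64.7 mcg/min
64.7 mcg/min × 60 min/hr = 3882 mcg/hr
Rate = 3882 mcg/hr ÷ 149.2537 mcg/mL = 26.0094 mL/hr
Time remaining = 120.6832 mL ÷ 26.0094 mL/hr = 4.639984 hr

4.6 hours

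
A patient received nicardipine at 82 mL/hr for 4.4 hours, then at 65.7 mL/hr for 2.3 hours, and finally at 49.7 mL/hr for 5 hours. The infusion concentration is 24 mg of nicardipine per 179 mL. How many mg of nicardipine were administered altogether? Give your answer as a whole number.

102 mg

Concentration = 24 mg ÷ 179 mL = 0.1340782 mg/mL
Stage 1: 82 mL/hr × 4.4 hr = 360.8 mL → 360.8 mL × 0.1340782 mg/mL = 48.37542 mg
Stage 2: 65.7 mL/hr × 2.3 hr = 151.11 mL → 151.11 mL × 0.1340782 mg/mL = 20.26056 mg
Stage 3: 49.7 mL/hr × 5 hr = 248.5 mL → 248.5 mL × 0.1340782 mg/mL = 33.31844 mg
Total = 48.37542 + 20.26056 + 33.31844 = 101.9544 mg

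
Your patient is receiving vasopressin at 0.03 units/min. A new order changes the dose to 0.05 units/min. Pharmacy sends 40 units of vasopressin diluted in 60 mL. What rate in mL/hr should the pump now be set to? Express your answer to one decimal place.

0.05 units/min × 60 min/hr = 3 units/hr
Concentration = 40 units ÷ 60 mL = 0.6666667 units/mL
Rate = 3 units/hr ÷ 0.6666667 units/mL = 4.5 mL/hr

4.5 mL/hr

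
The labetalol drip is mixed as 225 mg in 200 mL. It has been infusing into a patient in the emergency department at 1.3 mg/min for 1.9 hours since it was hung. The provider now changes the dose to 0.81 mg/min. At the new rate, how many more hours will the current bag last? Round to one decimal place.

1.6 hours

Initial rate:
1.3 mg/min × 60 min/hr = 78 mg/hr
Concentration = 225 mg ÷ 200 mL = 1.125 mg/mL
Rate = 78 mg/hr ÷ 1.125 mg/mL = 69.33333 mL/hr
Volume infused so far = 69.33333 mL/hr × 1.9 hr = 131.7333 mL
Volume remaining = 200 − 131.7333 = 68.26667 mL
New rate:
0.81 mg/min × 60 min/hr = 48.6 mg/hr
Rate = 48.6 mg/hr ÷ 1.125 mg/mL = 43.2 mL/hr
Time remaining = 68.26667 mL ÷ 43.2 mL/hr = 1.580247 hr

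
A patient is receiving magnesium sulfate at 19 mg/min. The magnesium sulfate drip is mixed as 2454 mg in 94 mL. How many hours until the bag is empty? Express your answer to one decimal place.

2.2 hours

19 mg/min × 60 min/hr = 1140 mg/hr
Concentration = 2454 mg ÷ 94 mL = 26.10638 mg/mL
Rate = 1140 mg/hr ÷ 26.10638 mg/mL = 43.66748 mL/hr
Duration = 94 mL ÷ 43.66748 mL/hr = 2.152632 hr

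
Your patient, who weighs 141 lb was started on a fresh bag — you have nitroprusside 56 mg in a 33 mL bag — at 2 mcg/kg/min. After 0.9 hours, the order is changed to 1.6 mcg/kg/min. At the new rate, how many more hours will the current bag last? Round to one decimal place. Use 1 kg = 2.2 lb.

8.0 hours

Initial rate:
Weight = 141 lb ÷ 2.2 lb/kg = 64.09091 kg
Dose = 2 mcg/kg/min × 64.09091 kg = 128.1818 mcg/min
128.1818 mcg/min × 60 min/hr = 7690.909 mcg/hr
Concentration = 56 mg ÷ 33 mL = 1.69697 mg/mL = 1696.97 mcg/mL
Rate = 7690.909 mcg/hr ÷ 1696.97 mcg/mL = 4.532143 mL/hr
Volume infused so far = 4.532143 mL/hr × 0.9 hr = 4.078929 mL
Volume remaining = 33 − 4.078929 = 28.92107 mL
New rate:
Dose = 1.6 mcg/kg/min × 64.09091 kg = 102.5455 mcg/min
102.5455 mcg/min × 60 min/hr = 6152.727 mcg/hr
Rate = 6152.727 mcg/hr ÷ 1696.97 mcg/mL = 3.625714 mL/hr
Time remaining = 28.92107 mL ÷ 3.625714 mL/hr = 7.976655 hr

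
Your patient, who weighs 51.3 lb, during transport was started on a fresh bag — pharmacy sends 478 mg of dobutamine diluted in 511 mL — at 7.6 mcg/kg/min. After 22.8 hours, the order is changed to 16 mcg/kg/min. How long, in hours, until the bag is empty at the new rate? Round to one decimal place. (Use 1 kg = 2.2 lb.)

10.5 hours

Initial rate:
Weight = 51.3 lb ÷ 2.2 lb/kg = 23.31818 kg
Dose = 7.6 mcg/kg/min × 23.31818 kg = 177.2182 mcg/min
177.2182 mcg/min × 60 min/hr = 10633.09 mcg/hr
Concentration = 478 mg ÷ 511 mL = 0.9354207 mg/mL = 935.4207 mcg/mL
Rate = 10633.09 mcg/hr ÷ 935.4207 mcg/mL = 11.36717 mL/hr
Volume infused so far = 11.36717 mL/hr × 22.8 hr = 259.1716 mL
Volume remaining = 511 − 259.1716 = 251.8284 mL
New rate:
Dose = 16 mcg/kg/min × 23.31818 kg = 373.0909 mcg/min
373.0909 mcg/min × 60 min/hr = 22385.45 mcg/hr
Rate = 22385.45 mcg/hr ÷ 935.4207 mcg/mL = 23.93089 mL/hr
Time remaining = 251.8284 mL ÷ 23.93089 mL/hr = 10.52315 hr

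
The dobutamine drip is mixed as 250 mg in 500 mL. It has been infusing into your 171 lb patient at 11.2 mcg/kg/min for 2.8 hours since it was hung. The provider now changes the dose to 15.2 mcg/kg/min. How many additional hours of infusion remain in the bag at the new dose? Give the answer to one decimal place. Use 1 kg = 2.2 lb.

Initial rate:
Weight = 171 lb ÷ 2.2 lb/kg = 77.72727 kg
Dose = 11.2 mcg/kg/min × 77.72727 kg = 870.5455 mcg/min
870.5455 mcg/min × 60 min/hr = 52232.73 mcg/hr
Concentration = 250 mg ÷ 500 mL = 0.5 mg/mL = 500 mcg/mL
Rate = 52232.73 mcg/hr ÷ 500 mcg/mL = 104.4655 mL/hr
Volume infused so far = 104.4655 mL/hr × 2.8 hr = 292.5033 mL
Volume remaining = 500 − 292.5033 = 207.4967 mL
New rate:
Dose = 15.2 mcg/kg/min × 77.72727 kg = 1181.455 mcg/min
1181.455 mcg/min × 60 min/hr = 70887.27 mcg/hr
Rate = 70887.27 mcg/hr ÷ 500 mcg/mL = 141.7745 mL/hr
Time remaining = 207.4967 mL ÷ 141.7745 mL/hr = 1.463568 hr

1.5 hours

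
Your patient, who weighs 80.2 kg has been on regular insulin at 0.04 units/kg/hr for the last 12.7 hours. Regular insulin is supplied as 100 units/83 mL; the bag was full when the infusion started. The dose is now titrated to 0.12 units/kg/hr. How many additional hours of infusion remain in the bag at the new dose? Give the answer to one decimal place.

Initial rate:
Dose = 0.04 units/kg/hr × 80.2 kg = 3.208 units/hr
Concentration = 100 units ÷ 83 mL = 1.204819 units/mL
Rate = 3.208 units/hr ÷ 1.204819 units/mL = 2.66264 mL/hr
Volume infused so far = 2.66264 mL/hr × 12.7 hr = 33.81553 mL
Volume remaining = 83 − 33.81553 = 49.18447 mL
New rate:
Dose = 0.12 units/kg/hr × 80.2 kg = 9.624 units/hr
Rate = 9.624 units/hr ÷ 1.204819 units/mL = 7.98792 mL/hr
Time remaining = 49.18447 mL ÷ 7.98792 mL/hr = 6.157357 hr

6.2 hours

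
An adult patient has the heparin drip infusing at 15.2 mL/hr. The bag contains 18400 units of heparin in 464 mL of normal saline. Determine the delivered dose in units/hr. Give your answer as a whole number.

603 units/hr

Concentration = 18400 units ÷ 464 mL = 39.65517 units/mL
Drug rate = 15.2 mL/hr × 39.65517 units/mL = 602.7586 units/hr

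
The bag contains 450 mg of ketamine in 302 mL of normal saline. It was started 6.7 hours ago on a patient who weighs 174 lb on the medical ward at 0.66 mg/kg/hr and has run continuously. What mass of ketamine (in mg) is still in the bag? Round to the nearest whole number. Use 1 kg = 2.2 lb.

100 mg

Weight = 174 lb ÷ 2.2 lb/kg = 79.09091 kg
Dose = 0.66 mg/kg/hr × 79.09091 kg = 52.2 mg/hr
Concentration = 450 mg ÷ 302 mL = 1.490066 mg/mL
Rate = 52.2 mg/hr ÷ 1.490066 mg/mL = 35.032 mL/hr
Volume infused = 35.032 mL/hr × 6.7 hr = 234.7144 mL
Volume remaining = 302 − 234.7144 = 67.2856 mL
Drug remaining = 67.2856 mL × 1.490066 mg/mL = 100.26 mg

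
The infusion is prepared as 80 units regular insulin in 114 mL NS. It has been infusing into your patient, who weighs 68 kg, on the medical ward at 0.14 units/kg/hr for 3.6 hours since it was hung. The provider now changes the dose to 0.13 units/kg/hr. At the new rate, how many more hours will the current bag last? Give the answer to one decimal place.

Initial rate:
Dose = 0.14 units/kg/hr × 68 kg = 9.52 units/hr
Concentration = 80 units ÷ 114 mL = 0.7017544 units/mL
Rate = 9.52 units/hr ÷ 0.7017544 units/mL = 13.566 mL/hr
Volume infused so far = 13.566 mL/hr × 3.6 hr = 48.8376 mL
Volume remaining = 114 − 48.8376 = 65.1624 mL
New rate:
Dose = 0.13 units/kg/hr × 68 kg = 8.84 units/hr
Rate = 8.84 units/hr ÷ 0.7017544 units/mL = 12.597 mL/hr
Time remaining = 65.1624 mL ÷ 12.597 mL/hr = 5.172851 hr

5.2 hours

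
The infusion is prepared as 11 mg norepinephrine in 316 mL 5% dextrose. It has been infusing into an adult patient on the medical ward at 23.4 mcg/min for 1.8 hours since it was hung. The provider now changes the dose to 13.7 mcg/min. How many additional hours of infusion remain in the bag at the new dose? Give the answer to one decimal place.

10.3 hours

Initial rate:
23.4 mcg/min × 60 min/hr = 1404 mcg/hr
Concentration = 11 mg ÷ 316 mL = 0.03481013 mg/mL = 34.81013 mcg/mL
Rate = 1404 mcg/hr ÷ 34.81013 mcg/mL = 40.33309 mL/hr
Volume infused so far = 40.33309 mL/hr × 1.8 hr = 72.59956 mL
Volume remaining = 316 − 72.59956 = 243.4004 mL
New rate:
13.7 mcg/min × 60 min/hr = 822 mcg/hr
Rate = 822 mcg/hr ÷ 34.81013 mcg/mL = 23.61382 mL/hr
Time remaining = 243.4004 mL ÷ 23.61382 mL/hr = 10.30754 hr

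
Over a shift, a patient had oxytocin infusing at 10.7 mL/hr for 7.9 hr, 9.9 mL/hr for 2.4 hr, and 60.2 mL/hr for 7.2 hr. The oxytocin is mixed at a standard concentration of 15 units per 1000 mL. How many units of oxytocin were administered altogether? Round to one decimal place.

Concentration = 15 units ÷ 1000 mL = 0.015 units/mL
Stage 1: 10.7 mL/hr × 7.9 hr = 84.53 mL → 84.53 mL × 0.015 units/mL = 1.26795 units
Stage 2: 9.9 mL/hr × 2.4 hr = 23.76 mL → 23.76 mL × 0.015 units/mL = 0.3564 units
Stage 3: 60.2 mL/hr × 7.2 hr = 433.44 mL → 433.44 mL × 0.015 units/mL = 6.5016 units
Total = 1.26795 + 0.3564 + 6.5016 = 8.12595 units

8.1 units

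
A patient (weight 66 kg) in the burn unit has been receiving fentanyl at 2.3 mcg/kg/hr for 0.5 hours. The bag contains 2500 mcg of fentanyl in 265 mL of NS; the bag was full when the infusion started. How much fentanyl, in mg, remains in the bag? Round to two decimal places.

2.42 mg

Dose = 2.3 mcg/kg/hr × 66 kg = 151.8 mcg/hr
Concentration = 2500 mcg ÷ 265 mL = 9.433962 mcg/mL
Rate = 151.8 mcg/hr ÷ 9.433962 mcg/mL = 16.0908 mL/hr
Volume infused = 16.0908 mL/hr × 0.5 hr = 8.0454 mL
Volume remaining = 265 − 8.0454 = 256.9546 mL
Drug remaining = 256.9546 mL × 9.433962 mcg/mL = 2424.1 mcg = 2.4241 mg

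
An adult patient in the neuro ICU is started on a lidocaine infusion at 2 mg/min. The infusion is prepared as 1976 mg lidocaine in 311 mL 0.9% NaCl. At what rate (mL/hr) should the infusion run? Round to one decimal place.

18.9 mL/hr

2 mg/min × 60 min/hr = 120 mg/hr
Concentration = 1976 mg ÷ 311 mL = 6.353698 mg/mL
Rate = 120 mg/hr ÷ 6.353698 mg/mL = 18.88664 mL/hr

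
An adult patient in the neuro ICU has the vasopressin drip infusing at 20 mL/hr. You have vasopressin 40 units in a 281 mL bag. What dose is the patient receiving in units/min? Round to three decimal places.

Concentration = 40 units ÷ 281 mL = 0.1423488 units/mL
Drug rate = 20 mL/hr × 0.1423488 units/mL = 2.846975 units/hr
2.846975 units/hr ÷ 60 min/hr = 0.04744958 units/min

0.047 units/min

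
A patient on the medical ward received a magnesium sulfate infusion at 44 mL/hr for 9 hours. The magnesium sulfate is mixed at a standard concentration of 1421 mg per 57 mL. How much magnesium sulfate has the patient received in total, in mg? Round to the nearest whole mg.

Concentration = 1421 mg ÷ 57 mL = 24.92982 mg/mL
Drug rate = 44 mL/hr × 24.92982 mg/mL = 1096.912 mg/hr
Total = 1096.912 mg/hr × 9 hr = 9872.211 mg

9872 mg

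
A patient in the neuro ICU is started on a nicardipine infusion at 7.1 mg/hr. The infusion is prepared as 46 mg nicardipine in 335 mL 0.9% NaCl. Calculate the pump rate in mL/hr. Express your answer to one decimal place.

51.7 mL/hr

Concentration = 46 mg ÷ 335 mL = 0.1373134 mg/mL
Rate = 7.1 mg/hr ÷ 0.1373134 mg/mL = 51.70652 mL/hr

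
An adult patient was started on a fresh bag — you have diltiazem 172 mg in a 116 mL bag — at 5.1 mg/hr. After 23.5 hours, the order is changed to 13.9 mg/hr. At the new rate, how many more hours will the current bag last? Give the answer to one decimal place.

Initial rate:
Concentration = 172 mg ÷ 116 mL = 1.482759 mg/mL
Rate = 5.1 mg/hr ÷ 1.482759 mg/mL = 3.439535 mL/hr
Volume infused so far = 3.439535 mL/hr × 23.5 hr = 80.82907 mL
Volume remaining = 116 − 80.82907 = 35.17093 mL
New rate:
Rate = 13.9 mg/hr ÷ 1.482759 mg/mL = 9.374419 mL/hr
Time remaining = 35.17093 mL ÷ 9.374419 mL/hr = 3.751799 hr

3.8 hours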